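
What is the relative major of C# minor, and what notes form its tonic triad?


Working:
The relative major shares the key signature and is a minor 3rd above the minor tonic
A minor 3rd above C# is E
→ relative major of C# minor is E major
Tonic triad of E major = root + major 3rd + perfect 5th = E G# B
= E major; triad = E G# B


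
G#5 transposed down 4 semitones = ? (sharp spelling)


G#5: chromatic position 8 in octave 5 → absolute = 5×12 + 8 = 68
Transpose down 4: 68 - 4 = 64
64 = 5×12 + 4 → E in octave 5
Result = E5


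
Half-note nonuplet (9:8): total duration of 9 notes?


Solution.
Nonuplet: 9 notes occupy the space of 8 half notes
Space = 8 × 2 = 16 beats
Each nonuplet note = 16 / 9 = 16/9 beats
9 notes = 9 × 16/9 = 16
= 16 beats


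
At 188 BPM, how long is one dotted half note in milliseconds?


Let's work it out.
One quarter-note beat = 60000 / BPM = 60000 / 188 ms
Dotted half note = 3 × quarter note
Duration = 3 × 60000 / 188 = 180000 / 188
= 957.4 ms


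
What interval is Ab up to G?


Let's work it out.
Letter names: A → G spans 7 letter names → a 7th
Semitones: Ab → G = 11 half-steps
A 7th of 11 semitones is a major 7th
= major 7th


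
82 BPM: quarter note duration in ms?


Let's work it out.
One quarter-note beat = 60000 / BPM = 60000 / 82 ms
Duration = 60000 / 82
= 731.7 ms


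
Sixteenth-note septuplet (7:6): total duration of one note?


Septuplet: 7 notes occupy the space of 6 sixteenth notes
Space = 6 × 1/4 = 3/2 beats
Each septuplet note = 3/2 / 7 = 3/14 beats
= 3/14 beats


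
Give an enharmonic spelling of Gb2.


Enharmonic notes sound the same pitch but are spelled with different letter names
Gb and F# name the same pitch class
= F#2


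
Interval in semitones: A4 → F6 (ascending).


Absolute semitone position = octave×12 + chromatic position
A4: 4×12 + 9 = 57
F6: 6×12 + 5 = 77
Difference = 77 - 57 = 20
= 20 semitones


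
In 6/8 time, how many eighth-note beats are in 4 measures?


Time signature 6/8: the bottom number 8 means the eighth note gets one count
The top number 6 means 6 eighth-note beats per measure
Total = 6 × 4 measures
= 24 eighth-note beats


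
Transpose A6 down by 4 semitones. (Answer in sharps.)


A6: chromatic position 9 in octave 6 → absolute = 6×12 + 9 = 81
Transpose down 4: 81 - 4 = 77
77 = 6×12 + 5 → F in octave 6
Result = F6


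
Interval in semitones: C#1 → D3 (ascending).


Absolute semitone position = octave×12 + chromatic position
C#1: 1×12 + 1 = 13
D3: 3×12 + 2 = 38
Difference = 38 - 13 = 25
= 25 semitones


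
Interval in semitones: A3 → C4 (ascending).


Let's work it out.
Absolute semitone position = octave×12 + chromatic position
A3: 3×12 + 9 = 45
C4: 4×12 + 0 = 48
Difference = 48 - 45 = 3
= 3 semitones


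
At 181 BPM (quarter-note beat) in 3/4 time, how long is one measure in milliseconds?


Quarter-note beat duration = 60000 / 181 ms
Beats per measure (3/4) = 3
One measure = 3 × 60000 / 181 = 180000 / 181 ms
= 994.5 ms


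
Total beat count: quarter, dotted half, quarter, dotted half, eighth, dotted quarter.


Let's work it out.
Beat values:
  quarter = 1 beat
  dotted half = 3 beats
  quarter = 1 beat
  dotted half = 3 beats
  eighth = 0.5 beats
  dotted quarter = 1.5 beats
Sum = 1 + 3 + 1 + 3 + 0.5 + 1.5
= 10 beats


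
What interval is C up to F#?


Letter names: C → F spans 4 letter names → a 4th
Semitones: C → F# = 6 half-steps
A 4th of 6 semitones is an augmented 4th
= augmented 4th


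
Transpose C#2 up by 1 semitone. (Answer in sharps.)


Let's work it out.
C#2: chromatic position 1 in octave 2 → absolute = 2×12 + 1 = 25
Transpose up 1: 25 + 1 = 26
26 = 2×12 + 2 → D in octave 2
Result = D2


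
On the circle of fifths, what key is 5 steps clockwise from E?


Working:
Each clockwise step on the circle of fifths moves up a perfect 5th
From E: E → B → F#/Gb → Db → Ab → Eb
= Eb


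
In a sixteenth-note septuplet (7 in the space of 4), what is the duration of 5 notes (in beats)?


Step by step:
Septuplet: 7 notes occupy the space of 4 sixteenth notes
Space = 4 × 1/4 = 1 beat
Each septuplet note = 1 / 7 = 1/7 beats
5 notes = 5 × 1/7 = 5/7
= 5/7 beats


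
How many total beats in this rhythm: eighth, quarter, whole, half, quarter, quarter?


Beat values:
  eighth = 0.5 beats
  quarter = 1 beat
  whole = 4 beats
  half = 2 beats
  quarter = 1 beat
  quarter = 1 beat
Sum = 0.5 + 1 + 4 + 2 + 1 + 1
= 9.5 beats


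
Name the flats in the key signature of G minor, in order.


Step by step:
Flat minor keys: A(0), D(1), G(2), C(3), F(4), Bb(5), Eb(6), Ab(7)
G minor has 2 flats
Order of flats: Bb Eb Ab Db Gb Cb Fb → first 2: Bb, Eb
= Bb, Eb


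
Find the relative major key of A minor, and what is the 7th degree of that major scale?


Let's work it out.
The relative major shares the key signature and is a minor 3rd above the minor tonic
A minor 3rd above A is C
→ relative major of A minor is C major
C major scale: C D E F G A B
= C major; 7th degree = B


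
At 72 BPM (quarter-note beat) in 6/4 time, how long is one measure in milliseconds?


Step by step:
Quarter-note beat duration = 60000 / 72 ms
Beats per measure (6/4) = 6
One measure = 6 × 60000 / 72 = 360000 / 72 ms
= 5000.0 ms


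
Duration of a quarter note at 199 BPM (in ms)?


Step by step:
One quarter-note beat = 60000 / BPM = 60000 / 199 ms
Duration = 60000 / 199
= 301.5 ms


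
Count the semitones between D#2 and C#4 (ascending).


Reasoning:
Absolute semitone position = octave×12 + chromatic position
D#2: 2×12 + 3 = 27
C#4: 4×12 + 1 = 49
Difference = 49 - 27 = 22
= 22 semitones


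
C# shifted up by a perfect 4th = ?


Let's work it out.
perfect 4th: 4 letter names, 5 semitones
Letter: C + 3 → F
Pitch: C# + 5 semitones, spelled as an F → F#
= F#


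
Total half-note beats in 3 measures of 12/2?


Time signature 12/2: the bottom number 2 means the half note gets one count
The top number 12 means 12 half-note beats per measure
Total = 12 × 3 measures
= 36 half-note beats


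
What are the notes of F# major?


Reasoning:
Major scale pattern: W-W-H-W-W-W-H (2-2-1-2-2-2-1 semitones)
Starting from F#:
  F# + 2 semitones → G#
  G# + 2 semitones → A#
  A# + 1 semitone → B
  B + 2 semitones → C#
  C# + 2 semitones → D#
  D# + 2 semitones → E#
  E# + 1 semitone → F#
Scale = F# G# A# B C# D# E#


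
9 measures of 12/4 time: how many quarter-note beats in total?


Step by step:
Time signature 12/4: the bottom number 4 means the quarter note gets one count
The top number 12 means 12 quarter-note beats per measure
Total = 12 × 9 measures
= 108 quarter-note beats


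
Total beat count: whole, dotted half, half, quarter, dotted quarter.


Solution.
Beat values:
  whole = 4 beats
  dotted half = 3 beats
  half = 2 beats
  quarter = 1 beat
  dotted quarter = 1.5 beats
Sum = 4 + 3 + 2 + 1 + 1.5
= 11.5 beats


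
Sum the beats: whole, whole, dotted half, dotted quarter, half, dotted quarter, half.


Beat values:
  whole = 4 beats
  whole = 4 beats
  dotted half = 3 beats
  dotted quarter = 1.5 beats
  half = 2 beats
  dotted quarter = 1.5 beats
  half = 2 beats
Sum = 4 + 4 + 3 + 1.5 + 2 + 1.5 + 2
= 18 beats


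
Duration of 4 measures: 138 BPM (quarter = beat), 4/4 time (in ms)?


Let's work it out.
Quarter-note beat duration = 60000 / 138 ms
Beats per measure (4/4) = 4
One measure = 4 × 60000 / 138 = 240000 / 138 ms
4 measures = 4 × 240000 / 138 = 960000 / 138
= 6956.5 ms


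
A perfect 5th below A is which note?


Step by step:
A 5th spans 5 letter names, so from A we land on D
A perfect 5th = 7 semitones below A
Spell D at that pitch: D
= D


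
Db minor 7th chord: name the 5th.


Working:
Minor 7th chord = root + minor 3rd + perfect 5th + minor 7th
Seventh chords stack in thirds, so the letter names are D-F-A-C
Root: Db
Minor 3rd above Db: Fb
Perfect 5th above Db: Ab
Minor 7th above Db: Cb
The 5th = Ab


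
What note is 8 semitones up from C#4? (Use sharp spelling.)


Step by step:
C#4: chromatic position 1 in octave 4 → absolute = 4×12 + 1 = 49
Transpose up 8: 49 + 8 = 57
57 = 4×12 + 9 → A in octave 4
Result = A4


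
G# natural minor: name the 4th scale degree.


Step by step:
Natural minor scale pattern: W-H-W-W-H-W-W (2-1-2-2-1-2-2 semitones)
Starting from G#:
  G# + 2 semitones → A#
  A# + 1 semitone → B
  B + 2 semitones → C#
  C# + 2 semitones → D#
  D# + 1 semitone → E
  E + 2 semitones → F#
  F# + 2 semitones → G#
Scale: G# A# B C# D# E F#
Degree 4 = C#


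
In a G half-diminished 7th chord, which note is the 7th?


Half-diminished 7th chord = root + minor 3rd + diminished 5th + minor 7th
Seventh chords stack in thirds, so the letter names are G-B-D-F
Root: G
Minor 3rd above G: Bb
Diminished 5th above G: Db
Minor 7th above G: F
The 7th = F


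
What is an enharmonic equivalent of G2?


Reasoning:
Enharmonic notes sound the same pitch but are spelled with different letter names
G and Abb name the same pitch class
= Abb2


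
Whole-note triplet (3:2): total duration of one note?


Step by step:
Triplet: 3 notes occupy the space of 2 whole notes
Space = 2 × 4 = 8 beats
Each triplet note = 8 / 3 = 8/3 beats
= 8/3 beats


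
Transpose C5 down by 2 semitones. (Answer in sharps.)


C5: chromatic position 0 in octave 5 → absolute = 5×12 + 0 = 60
Transpose down 2: 60 - 2 = 58
58 = 4×12 + 10 → A# in octave 4
Result = A#4


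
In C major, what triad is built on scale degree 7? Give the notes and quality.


Let's work it out.
C major scale: C D E F G A B
Diatonic triad on degree 7 stacks scale notes 7, 2, 4: B D F
B→D = 3 semitones; B→F = 6 semitones → diminished triad
= B D F (diminished)


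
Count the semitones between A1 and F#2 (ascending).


Let's work it out.
Absolute semitone position = octave×12 + chromatic position
A1: 1×12 + 9 = 21
F#2: 2×12 + 6 = 30
Difference = 30 - 21 = 9
= 9 semitones


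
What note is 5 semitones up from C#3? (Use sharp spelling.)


Solution.
C#3: chromatic position 1 in octave 3 → absolute = 3×12 + 1 = 37
Transpose up 5: 37 + 5 = 42
42 = 3×12 + 6 → F# in octave 3
Result = F#3


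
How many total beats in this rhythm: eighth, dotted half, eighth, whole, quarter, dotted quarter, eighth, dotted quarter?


Beat values:
  eighth = 0.5 beats
  dotted half = 3 beats
  eighth = 0.5 beats
  whole = 4 beats
  quarter = 1 beat
  dotted quarter = 1.5 beats
  eighth = 0.5 beats
  dotted quarter = 1.5 beats
Sum = 0.5 + 3 + 0.5 + 4 + 1 + 1.5 + 0.5 + 1.5
= 12.5 beats


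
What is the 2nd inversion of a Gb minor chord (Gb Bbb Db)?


Step by step:
Root position: Gb Bbb Db
2nd inversion: move root and 3rd up an octave
Bass note: Db
Notes (bottom to top) = Db Gb Bbb


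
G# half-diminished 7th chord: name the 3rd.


Solution.
Half-diminished 7th chord = root + minor 3rd + diminished 5th + minor 7th
Seventh chords stack in thirds, so the letter names are G-B-D-F
Root: G#
Minor 3rd above G#: B
Diminished 5th above G#: D
Minor 7th above G#: F#
The 3rd = B


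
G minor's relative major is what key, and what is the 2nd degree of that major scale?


Reasoning:
The relative major shares the key signature and is a minor 3rd above the minor tonic
A minor 3rd above G is Bb
→ relative major of G minor is Bb major
Bb major scale: Bb C D Eb F G A
= Bb major; 2nd degree = C


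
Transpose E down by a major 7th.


Let's work it out.
major 7th: 7 letter names, 11 semitones
Letter: E - 6 → F
Pitch: E - 11 semitones, spelled as an F → F
= F


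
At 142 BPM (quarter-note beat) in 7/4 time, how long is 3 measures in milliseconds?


Quarter-note beat duration = 60000 / 142 ms
Beats per measure (7/4) = 7
One measure = 7 × 60000 / 142 = 420000 / 142 ms
3 measures = 3 × 420000 / 142 = 1260000 / 142
= 8873.2 ms


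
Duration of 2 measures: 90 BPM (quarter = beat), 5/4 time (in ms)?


Solution.
Quarter-note beat duration = 60000 / 90 ms
Beats per measure (5/4) = 5
One measure = 5 × 60000 / 90 = 300000 / 90 ms
2 measures = 2 × 300000 / 90 = 600000 / 90
= 6666.7 ms


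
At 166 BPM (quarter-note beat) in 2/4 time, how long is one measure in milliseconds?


Let's work it out.
Quarter-note beat duration = 60000 / 166 ms
Beats per measure (2/4) = 2
One measure = 2 × 60000 / 166 = 120000 / 166 ms
= 722.9 ms


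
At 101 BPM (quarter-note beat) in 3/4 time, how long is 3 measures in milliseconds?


Let's work it out.
Quarter-note beat duration = 60000 / 101 ms
Beats per measure (3/4) = 3
One measure = 3 × 60000 / 101 = 180000 / 101 ms
3 measures = 3 × 180000 / 101 = 540000 / 101
= 5346.5 ms


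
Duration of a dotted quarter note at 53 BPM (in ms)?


Reasoning:
One quarter-note beat = 60000 / BPM = 60000 / 53 ms
Dotted quarter note = 3/2 × quarter note
Duration = 3/2 × 60000 / 53 = 90000 / 53
= 1698.1 ms


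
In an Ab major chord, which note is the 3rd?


Major triad = root + major 3rd (4 semitones) + perfect 5th (7 semitones)
A triad on Ab stacks thirds, so the chord tones use letter names A-C-E
Root: Ab
Major 3rd above Ab: C
Perfect 5th above Ab: Eb
The 3rd = C


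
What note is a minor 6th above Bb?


A 6th spans 6 letter names, so from B we land on G
A minor 6th = 8 semitones above Bb
Spell G at that pitch: Gb
= Gb


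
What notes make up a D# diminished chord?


Reasoning:
Diminished triad = root + minor 3rd (3 semitones) + diminished 5th (6 semitones)
A triad on D# stacks thirds, so the chord tones use letter names D-F-A
Root: D#
Minor 3rd above D#: F#
Diminished 5th above D#: A
Chord = D# F# A


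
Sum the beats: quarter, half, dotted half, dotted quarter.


Beat values:
  quarter = 1 beat
  half = 2 beats
  dotted half = 3 beats
  dotted quarter = 1.5 beats
Sum = 1 + 2 + 3 + 1.5
= 7.5 beats


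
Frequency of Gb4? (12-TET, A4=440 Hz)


Reasoning:
f = 440 × 2^(n/12) where n = semitones from A4
Gb4: -3 semitones from A4
f = 440 × 2^(-3/12)
f = 369.99 Hz


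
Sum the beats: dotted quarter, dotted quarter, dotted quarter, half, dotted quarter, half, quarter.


Beat values:
  dotted quarter = 1.5 beats
  dotted quarter = 1.5 beats
  dotted quarter = 1.5 beats
  half = 2 beats
  dotted quarter = 1.5 beats
  half = 2 beats
  quarter = 1 beat
Sum = 1.5 + 1.5 + 1.5 + 2 + 1.5 + 2 + 1
= 11 beats


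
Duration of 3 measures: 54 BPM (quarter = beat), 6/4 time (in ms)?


Working:
Quarter-note beat duration = 60000 / 54 ms
Beats per measure (6/4) = 6
One measure = 6 × 60000 / 54 = 360000 / 54 ms
3 measures = 3 × 360000 / 54 = 1080000 / 54
= 20000.0 ms


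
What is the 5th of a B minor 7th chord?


Let's work it out.
Minor 7th chord = root + minor 3rd + perfect 5th + minor 7th
Seventh chords stack in thirds, so the letter names are B-D-F-A
Root: B
Minor 3rd above B: D
Perfect 5th above B: F#
Minor 7th above B: A
The 5th = F#


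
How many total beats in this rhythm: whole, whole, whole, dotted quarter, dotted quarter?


Beat values:
  whole = 4 beats
  whole = 4 beats
  whole = 4 beats
  dotted quarter = 1.5 beats
  dotted quarter = 1.5 beats
Sum = 4 + 4 + 4 + 1.5 + 1.5
= 15 beats


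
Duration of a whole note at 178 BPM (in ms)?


Let's work it out.
One quarter-note beat = 60000 / BPM = 60000 / 178 ms
Whole note = 4 × quarter note
Duration = 4 × 60000 / 178 = 240000 / 178
= 1348.3 ms


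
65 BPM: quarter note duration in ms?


One quarter-note beat = 60000 / BPM = 60000 / 65 ms
Duration = 60000 / 65
= 923.1 ms


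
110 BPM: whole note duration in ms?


Let's work it out.
One quarter-note beat = 60000 / BPM = 60000 / 110 ms
Whole note = 4 × quarter note
Duration = 4 × 60000 / 110 = 240000 / 110
= 2181.8 ms


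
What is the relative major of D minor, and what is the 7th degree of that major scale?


Reasoning:
The relative major shares the key signature and is a minor 3rd above the minor tonic
A minor 3rd above D is F
→ relative major of D minor is F major
F major scale: F G A Bb C D E
= F major; 7th degree = E


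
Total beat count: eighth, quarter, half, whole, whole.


Beat values:
  eighth = 0.5 beats
  quarter = 1 beat
  half = 2 beats
  whole = 4 beats
  whole = 4 beats
Sum = 0.5 + 1 + 2 + 4 + 4
= 11.5 beats


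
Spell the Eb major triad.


Reasoning:
Major triad = root + major 3rd (4 semitones) + perfect 5th (7 semitones)
A triad on Eb stacks thirds, so the chord tones use letter names E-G-B
Root: Eb
Major 3rd above Eb: G
Perfect 5th above Eb: Bb
Chord = Eb G Bb


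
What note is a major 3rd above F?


Let's work it out.
A 3rd spans 3 letter names, so from F we land on A
A major 3rd = 4 semitones above F
Spell A at that pitch: A
= A


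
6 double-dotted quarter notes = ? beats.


Base quarter note = 1 beat
Dot 1 adds half the previous value: +1/2
Dot 2 adds half the previous value: +1/4
One double-dotted quarter = 1 + 1/2 + 1/4 = 7/4
6 of them = 6 × 7/4 = 21/2
= 21/2 beats


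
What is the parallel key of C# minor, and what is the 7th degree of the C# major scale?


Step by step:
Parallel keys share the same tonic but differ in mode
C# minor → parallel is C# major
C# major scale: C# D# E# F# G# A# B#
= C# major; 7th degree = B#


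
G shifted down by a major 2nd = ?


Working:
major 2nd: 2 letter names, 2 semitones
Letter: G - 1 → F
Pitch: G - 2 semitones, spelled as an F → F
= F


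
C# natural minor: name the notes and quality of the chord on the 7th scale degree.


Let's work it out.
C# natural minor scale: C# D# E F# G# A B
Diatonic triad on degree 7 stacks scale notes 7, 2, 4: B D# F#
B→D# = 4 semitones; B→F# = 7 semitones → major triad
= B D# F# (major)


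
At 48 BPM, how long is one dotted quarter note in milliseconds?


Step by step:
One quarter-note beat = 60000 / BPM = 60000 / 48 ms
Dotted quarter note = 3/2 × quarter note
Duration = 3/2 × 60000 / 48 = 90000 / 48
= 1875.0 ms


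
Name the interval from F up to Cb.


Letter names: F → C spans 5 letter names → a 5th
Semitones: F → Cb = 6 half-steps
A 5th of 6 semitones is a diminished 5th
= diminished 5th


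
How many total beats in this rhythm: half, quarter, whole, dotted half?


Reasoning:
Beat values:
  half = 2 beats
  quarter = 1 beat
  whole = 4 beats
  dotted half = 3 beats
Sum = 2 + 1 + 4 + 3
= 10 beats


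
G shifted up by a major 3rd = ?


Working:
major 3rd: 3 letter names, 4 semitones
Letter: G + 2 → B
Pitch: G + 4 semitones, spelled as a B → B
= B


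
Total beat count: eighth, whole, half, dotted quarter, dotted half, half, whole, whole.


Beat values:
  eighth = 0.5 beats
  whole = 4 beats
  half = 2 beats
  dotted quarter = 1.5 beats
  dotted half = 3 beats
  half = 2 beats
  whole = 4 beats
  whole = 4 beats
Sum = 0.5 + 4 + 2 + 1.5 + 3 + 2 + 4 + 4
= 21 beats


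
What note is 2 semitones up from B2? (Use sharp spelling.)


Solution.
B2: chromatic position 11 in octave 2 → absolute = 2×12 + 11 = 35
Transpose up 2: 35 + 2 = 37
37 = 3×12 + 1 → C# in octave 3
Result = C#3


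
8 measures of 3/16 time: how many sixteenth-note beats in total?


Step by step:
Time signature 3/16: the bottom number 16 means the sixteenth note gets one count
The top number 3 means 3 sixteenth-note beats per measure
Total = 3 × 8 measures
= 24 sixteenth-note beats


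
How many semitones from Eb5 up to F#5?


Absolute semitone position = octave×12 + chromatic position
Eb5: 5×12 + 3 = 63
F#5: 5×12 + 6 = 66
Difference = 66 - 63 = 3
= 3 semitones


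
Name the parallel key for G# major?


Solution.
Parallel keys share the same tonic but differ in mode
G# major → parallel is G# minor
= G# minor


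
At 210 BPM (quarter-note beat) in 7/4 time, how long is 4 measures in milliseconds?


Quarter-note beat duration = 60000 / 210 ms
Beats per measure (7/4) = 7
One measure = 7 × 60000 / 210 = 420000 / 210 ms
4 measures = 4 × 420000 / 210 = 1680000 / 210
= 8000.0 ms


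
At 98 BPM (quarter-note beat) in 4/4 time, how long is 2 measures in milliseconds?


Reasoning:
Quarter-note beat duration = 60000 / 98 ms
Beats per measure (4/4) = 4
One measure = 4 × 60000 / 98 = 240000 / 98 ms
2 measures = 2 × 240000 / 98 = 480000 / 98
= 4898.0 ms


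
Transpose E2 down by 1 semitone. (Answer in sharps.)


Solution.
E2: chromatic position 4 in octave 2 → absolute = 2×12 + 4 = 28
Transpose down 1: 28 - 1 = 27
27 = 2×12 + 3 → D# in octave 2
Result = D#2


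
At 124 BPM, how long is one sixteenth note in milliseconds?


Step by step:
One quarter-note beat = 60000 / BPM = 60000 / 124 ms
Sixteenth note = 1/4 × quarter note
Duration = 1/4 × 60000 / 124 = 15000 / 124
= 121.0 ms


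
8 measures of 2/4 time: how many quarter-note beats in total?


Working:
Time signature 2/4: the bottom number 4 means the quarter note gets one count
The top number 2 means 2 quarter-note beats per measure
Total = 2 × 8 measures
= 16 quarter-note beats


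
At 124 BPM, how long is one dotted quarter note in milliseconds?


Step by step:
One quarter-note beat = 60000 / BPM = 60000 / 124 ms
Dotted quarter note = 3/2 × quarter note
Duration = 3/2 × 60000 / 124 = 90000 / 124
= 725.8 ms


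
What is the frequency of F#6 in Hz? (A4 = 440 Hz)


Step by step:
f = 440 × 2^(n/12) where n = semitones from A4
F#6: 21 semitones from A4
f = 440 × 2^(21/12)
f = 1479.98 Hz


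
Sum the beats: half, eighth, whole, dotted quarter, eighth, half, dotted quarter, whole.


Beat values:
  half = 2 beats
  eighth = 0.5 beats
  whole = 4 beats
  dotted quarter = 1.5 beats
  eighth = 0.5 beats
  half = 2 beats
  dotted quarter = 1.5 beats
  whole = 4 beats
Sum = 2 + 0.5 + 4 + 1.5 + 0.5 + 2 + 1.5 + 4
= 16 beats


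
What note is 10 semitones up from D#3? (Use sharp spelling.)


D#3: chromatic position 3 in octave 3 → absolute = 3×12 + 3 = 39
Transpose up 10: 39 + 10 = 49
49 = 4×12 + 1 → C# in octave 4
Result = C#4


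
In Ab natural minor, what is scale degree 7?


Step by step:
Natural minor scale pattern: W-H-W-W-H-W-W (2-1-2-2-1-2-2 semitones)
Starting from Ab:
  Ab + 2 semitones → Bb
  Bb + 1 semitone → Cb
  Cb + 2 semitones → Db
  Db + 2 semitones → Eb
  Eb + 1 semitone → Fb
  Fb + 2 semitones → Gb
  Gb + 2 semitones → Ab
Scale: Ab Bb Cb Db Eb Fb Gb
Degree 7 = Gb


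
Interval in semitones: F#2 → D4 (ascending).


Let's work it out.
Absolute semitone position = octave×12 + chromatic position
F#2: 2×12 + 6 = 30
D4: 4×12 + 2 = 50
Difference = 50 - 30 = 20
= 20 semitones


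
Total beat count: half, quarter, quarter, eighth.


Beat values:
  half = 2 beats
  quarter = 1 beat
  quarter = 1 beat
  eighth = 0.5 beats
Sum = 2 + 1 + 1 + 0.5
= 4.5 beats


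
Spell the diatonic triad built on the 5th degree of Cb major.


Cb major scale: Cb Db Eb Fb Gb Ab Bb
Diatonic triad on degree 5 stacks scale notes 5, 7, 2: Gb Bb Db
Gb→Bb = 4 semitones; Gb→Db = 7 semitones → major triad
= Gb Bb Db (major)


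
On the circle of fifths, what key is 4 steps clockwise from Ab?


Working:
Each clockwise step on the circle of fifths moves up a perfect 5th
From Ab: Ab → Eb → Bb → F → C
= C


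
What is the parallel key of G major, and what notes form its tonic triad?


Parallel keys share the same tonic but differ in mode
G major → parallel is G minor
Tonic triad of G minor = G Bb D
= G minor; triad = G Bb D


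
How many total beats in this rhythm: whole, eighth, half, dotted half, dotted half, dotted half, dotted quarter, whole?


Solution.
Beat values:
  whole = 4 beats
  eighth = 0.5 beats
  half = 2 beats
  dotted half = 3 beats
  dotted half = 3 beats
  dotted half = 3 beats
  dotted quarter = 1.5 beats
  whole = 4 beats
Sum = 4 + 0.5 + 2 + 3 + 3 + 3 + 1.5 + 4
= 21 beats


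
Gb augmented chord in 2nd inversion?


Root position: Gb Bb D
2nd inversion: move root and 3rd up an octave
Bass note: D
Notes (bottom to top) = D Gb Bb


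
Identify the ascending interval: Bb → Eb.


Working:
Letter names: B → E spans 4 letter names → a 4th
Semitones: Bb → Eb = 5 half-steps
A 4th of 5 semitones is a perfect 4th
= perfect 4th


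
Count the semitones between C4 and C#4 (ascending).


Step by step:
Absolute semitone position = octave×12 + chromatic position
C4: 4×12 + 0 = 48
C#4: 4×12 + 1 = 49
Difference = 49 - 48 = 1
= 1 semitone


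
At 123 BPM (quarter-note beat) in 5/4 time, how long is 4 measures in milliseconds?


Step by step:
Quarter-note beat duration = 60000 / 123 ms
Beats per measure (5/4) = 5
One measure = 5 × 60000 / 123 = 300000 / 123 ms
4 measures = 4 × 300000 / 123 = 1200000 / 123
= 9756.1 ms


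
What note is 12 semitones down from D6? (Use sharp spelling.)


Let's work it out.
D6: chromatic position 2 in octave 6 → absolute = 6×12 + 2 = 74
Transpose down 12: 74 - 12 = 62
62 = 5×12 + 2 → D in octave 5
Result = D5


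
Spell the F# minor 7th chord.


Reasoning:
Minor 7th chord = root + minor 3rd + perfect 5th + minor 7th
Seventh chords stack in thirds, so the letter names are F-A-C-E
Root: F#
Minor 3rd above F#: A
Perfect 5th above F#: C#
Minor 7th above F#: E
Chord = F# A C# E


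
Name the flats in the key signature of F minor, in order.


Step by step:
Flat minor keys: A(0), D(1), G(2), C(3), F(4), Bb(5), Eb(6), Ab(7)
F minor has 4 flats
Order of flats: Bb Eb Ab Db Gb Cb Fb → first 4: Bb, Eb, Ab, Db
= Bb, Eb, Ab, Db


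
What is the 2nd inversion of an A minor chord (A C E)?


Let's work it out.
Root position: A C E
2nd inversion: move root and 3rd up an octave
Bass note: E
Notes (bottom to top) = E A C


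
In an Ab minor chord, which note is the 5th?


Reasoning:
Minor triad = root + minor 3rd (3 semitones) + perfect 5th (7 semitones)
A triad on Ab stacks thirds, so the chord tones use letter names A-C-E
Root: Ab
Minor 3rd above Ab: Cb
Perfect 5th above Ab: Eb
The 5th = Eb


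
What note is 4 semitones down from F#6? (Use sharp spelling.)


Solution.
F#6: chromatic position 6 in octave 6 → absolute = 6×12 + 6 = 78
Transpose down 4: 78 - 4 = 74
74 = 6×12 + 2 → D in octave 6
Result = D6


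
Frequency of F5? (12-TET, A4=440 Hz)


f = 440 × 2^(n/12) where n = semitones from A4
F5: 8 semitones from A4
f = 440 × 2^(8/12)
f = 698.46 Hz


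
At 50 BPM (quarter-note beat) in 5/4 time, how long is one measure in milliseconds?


Reasoning:
Quarter-note beat duration = 60000 / 50 ms
Beats per measure (5/4) = 5
One measure = 5 × 60000 / 50 = 300000 / 50 ms
= 6000.0 ms


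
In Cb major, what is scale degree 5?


Reasoning:
Major scale pattern: W-W-H-W-W-W-H (2-2-1-2-2-2-1 semitones)
Starting from Cb:
  Cb + 2 semitones → Db
  Db + 2 semitones → Eb
  Eb + 1 semitone → Fb
  Fb + 2 semitones → Gb
  Gb + 2 semitones → Ab
  Ab + 2 semitones → Bb
  Bb + 1 semitone → Cb
Scale: Cb Db Eb Fb Gb Ab Bb
Degree 5 = Gb


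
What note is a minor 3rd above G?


Working:
A 3rd spans 3 letter names, so from G we land on B
A minor 3rd = 3 semitones above G
Spell B at that pitch: Bb
= Bb


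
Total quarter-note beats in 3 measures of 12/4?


Time signature 12/4: the bottom number 4 means the quarter note gets one count
The top number 12 means 12 quarter-note beats per measure
Total = 12 × 3 measures
= 36 quarter-note beats


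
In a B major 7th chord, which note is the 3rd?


Let's work it out.
Major 7th chord = root + major 3rd + perfect 5th + major 7th
Seventh chords stack in thirds, so the letter names are B-D-F-A
Root: B
Major 3rd above B: D#
Perfect 5th above B: F#
Major 7th above B: A#
The 3rd = D#


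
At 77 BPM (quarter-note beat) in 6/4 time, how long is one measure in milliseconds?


Solution.
Quarter-note beat duration = 60000 / 77 ms
Beats per measure (6/4) = 6
One measure = 6 × 60000 / 77 = 360000 / 77 ms
= 4675.3 ms


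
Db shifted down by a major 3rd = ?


major 3rd: 3 letter names, 4 semitones
Letter: D - 2 → B
Pitch: Db - 4 semitones, spelled as a B → Bbb
= Bbb


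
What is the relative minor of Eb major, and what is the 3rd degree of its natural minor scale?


Step by step:
The relative minor shares the major's key signature and starts on its 6th degree
6th degree = a major 6th above the tonic; a major 6th above Eb is C
→ relative minor of Eb major is C minor
C natural minor scale: C D Eb F G Ab Bb
= C minor; 3rd degree = Eb


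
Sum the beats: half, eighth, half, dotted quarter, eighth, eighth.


Step by step:
Beat values:
  half = 2 beats
  eighth = 0.5 beats
  half = 2 beats
  dotted quarter = 1.5 beats
  eighth = 0.5 beats
  eighth = 0.5 beats
Sum = 2 + 0.5 + 2 + 1.5 + 0.5 + 0.5
= 7 beats


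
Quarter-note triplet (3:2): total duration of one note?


Working:
Triplet: 3 notes occupy the space of 2 quarter notes
Space = 2 × 1 = 2 beats
Each triplet note = 2 / 3 = 2/3 beats
= 2/3 beats


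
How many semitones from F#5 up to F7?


Let's work it out.
Absolute semitone position = octave×12 + chromatic position
F#5: 5×12 + 6 = 66
F7: 7×12 + 5 = 89
Difference = 89 - 66 = 23
= 23 semitones


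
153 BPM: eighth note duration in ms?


Solution.
One quarter-note beat = 60000 / BPM = 60000 / 153 ms
Eighth note = 1/2 × quarter note
Duration = 1/2 × 60000 / 153 = 30000 / 153
= 196.1 ms


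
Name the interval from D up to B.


Working:
Letter names: D → B spans 6 letter names → a 6th
Semitones: D → B = 9 half-steps
A 6th of 9 semitones is a major 6th
= major 6th


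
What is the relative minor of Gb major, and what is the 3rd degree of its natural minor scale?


Working:
The relative minor shares the major's key signature and starts on its 6th degree
6th degree = a major 6th above the tonic; a major 6th above Gb is Eb
→ relative minor of Gb major is Eb minor
Eb natural minor scale: Eb F Gb Ab Bb Cb Db
= Eb minor; 3rd degree = Gb


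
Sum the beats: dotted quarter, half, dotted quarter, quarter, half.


Beat values:
  dotted quarter = 1.5 beats
  half = 2 beats
  dotted quarter = 1.5 beats
  quarter = 1 beat
  half = 2 beats
Sum = 1.5 + 2 + 1.5 + 1 + 2
= 8 beats


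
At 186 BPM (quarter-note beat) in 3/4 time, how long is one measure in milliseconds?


Solution.
Quarter-note beat duration = 60000 / 186 ms
Beats per measure (3/4) = 3
One measure = 3 × 60000 / 186 = 180000 / 186 ms
= 967.7 ms


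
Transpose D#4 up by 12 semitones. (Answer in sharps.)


Solution.
D#4: chromatic position 3 in octave 4 → absolute = 4×12 + 3 = 51
Transpose up 12: 51 + 12 = 63
63 = 5×12 + 3 → D# in octave 5
Result = D#5


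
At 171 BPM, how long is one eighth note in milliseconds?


Step by step:
One quarter-note beat = 60000 / BPM = 60000 / 171 ms
Eighth note = 1/2 × quarter note
Duration = 1/2 × 60000 / 171 = 30000 / 171
= 175.4 ms


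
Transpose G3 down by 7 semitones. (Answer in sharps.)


G3: chromatic position 7 in octave 3 → absolute = 3×12 + 7 = 43
Transpose down 7: 43 - 7 = 36
36 = 3×12 + 0 → C in octave 3
Result = C3


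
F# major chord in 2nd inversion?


Step by step:
Root position: F# A# C#
2nd inversion: move root and 3rd up an octave
Bass note: C#
Notes (bottom to top) = C# F# A#


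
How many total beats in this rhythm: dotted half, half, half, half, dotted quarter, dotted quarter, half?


Solution.
Beat values:
  dotted half = 3 beats
  half = 2 beats
  half = 2 beats
  half = 2 beats
  dotted quarter = 1.5 beats
  dotted quarter = 1.5 beats
  half = 2 beats
Sum = 3 + 2 + 2 + 2 + 1.5 + 1.5 + 2
= 14 beats


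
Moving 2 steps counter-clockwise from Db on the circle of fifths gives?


Reasoning:
Each counter-clockwise step moves down a perfect 5th (= up a perfect 4th)
From Db: Db → F#/Gb → B
= B


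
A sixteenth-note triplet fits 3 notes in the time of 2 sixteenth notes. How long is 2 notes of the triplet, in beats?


Let's work it out.
Triplet: 3 notes occupy the space of 2 sixteenth notes
Space = 2 × 1/4 = 1/2 beats
Each triplet note = 1/2 / 3 = 1/6 beats
2 notes = 2 × 1/6 = 1/3
= 1/3 beats


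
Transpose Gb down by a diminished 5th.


Let's work it out.
diminished 5th: 5 letter names, 6 semitones
Letter: G - 4 → C
Pitch: Gb - 6 semitones, spelled as a C → C
= C


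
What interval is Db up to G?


Working:
Letter names: D → G spans 4 letter names → a 4th
Semitones: Db → G = 6 half-steps
A 4th of 6 semitones is an augmented 4th
= augmented 4th


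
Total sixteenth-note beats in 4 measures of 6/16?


Solution.
Time signature 6/16: the bottom number 16 means the sixteenth note gets one count
The top number 6 means 6 sixteenth-note beats per measure
Total = 6 × 4 measures
= 24 sixteenth-note beats


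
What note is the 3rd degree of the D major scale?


Step by step:
Major scale pattern: W-W-H-W-W-W-H (2-2-1-2-2-2-1 semitones)
Starting from D:
  D + 2 semitones → E
  E + 2 semitones → F#
  F# + 1 semitone → G
  G + 2 semitones → A
  A + 2 semitones → B
  B + 2 semitones → C#
  C# + 1 semitone → D
Scale: D E F# G A B C#
Degree 3 = F#


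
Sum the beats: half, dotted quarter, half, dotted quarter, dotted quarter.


Beat values:
  half = 2 beats
  dotted quarter = 1.5 beats
  half = 2 beats
  dotted quarter = 1.5 beats
  dotted quarter = 1.5 beats
Sum = 2 + 1.5 + 2 + 1.5 + 1.5
= 8.5 beats


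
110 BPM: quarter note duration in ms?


Step by step:
One quarter-note beat = 60000 / BPM = 60000 / 110 ms
Duration = 60000 / 110
= 545.5 ms


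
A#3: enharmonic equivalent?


Let's work it out.
Enharmonic notes sound the same pitch but are spelled with different letter names
A# and Bb name the same pitch class
= Bb3


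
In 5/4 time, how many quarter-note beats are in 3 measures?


Time signature 5/4: the bottom number 4 means the quarter note gets one count
The top number 5 means 5 quarter-note beats per measure
Total = 5 × 3 measures
= 15 quarter-note beats


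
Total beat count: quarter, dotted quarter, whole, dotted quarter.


Beat values:
  quarter = 1 beat
  dotted quarter = 1.5 beats
  whole = 4 beats
  dotted quarter = 1.5 beats
Sum = 1 + 1.5 + 4 + 1.5
= 8 beats


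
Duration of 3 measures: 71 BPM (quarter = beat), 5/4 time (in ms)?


Quarter-note beat duration = 60000 / 71 ms
Beats per measure (5/4) = 5
One measure = 5 × 60000 / 71 = 300000 / 71 ms
3 measures = 3 × 300000 / 71 = 900000 / 71
= 12676.1 ms


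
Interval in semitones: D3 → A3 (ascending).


Let's work it out.
Absolute semitone position = octave×12 + chromatic position
D3: 3×12 + 2 = 38
A3: 3×12 + 9 = 45
Difference = 45 - 38 = 7
= 7 semitones


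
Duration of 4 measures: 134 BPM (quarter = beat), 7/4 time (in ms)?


Reasoning:
Quarter-note beat duration = 60000 / 134 ms
Beats per measure (7/4) = 7
One measure = 7 × 60000 / 134 = 420000 / 134 ms
4 measures = 4 × 420000 / 134 = 1680000 / 134
= 12537.3 ms


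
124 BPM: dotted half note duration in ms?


Reasoning:
One quarter-note beat = 60000 / BPM = 60000 / 124 ms
Dotted half note = 3 × quarter note
Duration = 3 × 60000 / 124 = 180000 / 124
= 1451.6 ms


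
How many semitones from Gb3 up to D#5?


Let's work it out.
Absolute semitone position = octave×12 + chromatic position
Gb3: 3×12 + 6 = 42
D#5: 5×12 + 3 = 63
Difference = 63 - 42 = 21
= 21 semitones


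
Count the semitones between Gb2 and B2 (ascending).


Reasoning:
Absolute semitone position = octave×12 + chromatic position
Gb2: 2×12 + 6 = 30
B2: 2×12 + 11 = 35
Difference = 35 - 30 = 5
= 5 semitones


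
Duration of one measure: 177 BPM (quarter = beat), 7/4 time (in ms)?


Reasoning:
Quarter-note beat duration = 60000 / 177 ms
Beats per measure (7/4) = 7
One measure = 7 × 60000 / 177 = 420000 / 177 ms
= 2372.9 ms


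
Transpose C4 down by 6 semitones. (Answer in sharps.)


C4: chromatic position 0 in octave 4 → absolute = 4×12 + 0 = 48
Transpose down 6: 48 - 6 = 42
42 = 3×12 + 6 → F# in octave 3
Result = F#3


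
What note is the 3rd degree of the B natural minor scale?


Solution.
Natural minor scale pattern: W-H-W-W-H-W-W (2-1-2-2-1-2-2 semitones)
Starting from B:
  B + 2 semitones → C#
  C# + 1 semitone → D
  D + 2 semitones → E
  E + 2 semitones → F#
  F# + 1 semitone → G
  G + 2 semitones → A
  A + 2 semitones → B
Scale: B C# D E F# G A
Degree 3 = D


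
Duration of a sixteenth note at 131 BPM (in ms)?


Reasoning:
One quarter-note beat = 60000 / BPM = 60000 / 131 ms
Sixteenth note = 1/4 × quarter note
Duration = 1/4 × 60000 / 131 = 15000 / 131
= 114.5 ms


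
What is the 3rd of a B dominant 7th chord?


Reasoning:
Dominant 7th chord = root + major 3rd + perfect 5th + minor 7th
Seventh chords stack in thirds, so the letter names are B-D-F-A
Root: B
Major 3rd above B: D#
Perfect 5th above B: F#
Minor 7th above B: A
The 3rd = D#


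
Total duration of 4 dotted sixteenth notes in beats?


Let's work it out.
Base sixteenth note = 1/4 beats
Dot 1 adds half the previous value: +1/8
One dotted sixteenth = 1/4 + 1/8 = 3/8
4 of them = 4 × 3/8 = 3/2
= 3/2 beats


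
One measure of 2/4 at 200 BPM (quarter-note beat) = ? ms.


Reasoning:
Quarter-note beat duration = 60000 / 200 ms
Beats per measure (2/4) = 2
One measure = 2 × 60000 / 200 = 120000 / 200 ms
= 600.0 ms


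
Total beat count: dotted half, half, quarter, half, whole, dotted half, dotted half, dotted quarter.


Let's work it out.
Beat values:
  dotted half = 3 beats
  half = 2 beats
  quarter = 1 beat
  half = 2 beats
  whole = 4 beats
  dotted half = 3 beats
  dotted half = 3 beats
  dotted quarter = 1.5 beats
Sum = 3 + 2 + 1 + 2 + 4 + 3 + 3 + 1.5
= 19.5 beats


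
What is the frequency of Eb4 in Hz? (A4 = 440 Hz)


Step by step:
f = 440 × 2^(n/12) where n = semitones from A4
Eb4: -6 semitones from A4
f = 440 × 2^(-6/12)
f = 311.13 Hz


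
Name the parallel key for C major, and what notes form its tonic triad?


Working:
Parallel keys share the same tonic but differ in mode
C major → parallel is C minor
Tonic triad of C minor = C Eb G
= C minor; triad = C Eb G


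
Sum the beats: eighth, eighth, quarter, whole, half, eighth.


Reasoning:
Beat values:
  eighth = 0.5 beats
  eighth = 0.5 beats
  quarter = 1 beat
  whole = 4 beats
  half = 2 beats
  eighth = 0.5 beats
Sum = 0.5 + 0.5 + 1 + 4 + 2 + 0.5
= 8.5 beats


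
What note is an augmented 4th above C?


Working:
A 4th spans 4 letter names, so from C we land on F
An augmented 4th = 6 semitones above C
Spell F at that pitch: F#
= F#


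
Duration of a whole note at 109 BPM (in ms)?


Reasoning:
One quarter-note beat = 60000 / BPM = 60000 / 109 ms
Whole note = 4 × quarter note
Duration = 4 × 60000 / 109 = 240000 / 109
= 2201.8 ms


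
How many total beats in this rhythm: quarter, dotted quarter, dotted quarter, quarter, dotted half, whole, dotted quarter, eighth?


Let's work it out.
Beat values:
  quarter = 1 beat
  dotted quarter = 1.5 beats
  dotted quarter = 1.5 beats
  quarter = 1 beat
  dotted half = 3 beats
  whole = 4 beats
  dotted quarter = 1.5 beats
  eighth = 0.5 beats
Sum = 1 + 1.5 + 1.5 + 1 + 3 + 4 + 1.5 + 0.5
= 14 beats


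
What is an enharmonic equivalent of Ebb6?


Enharmonic notes sound the same pitch but are spelled with different letter names
Ebb and D name the same pitch class
= D6


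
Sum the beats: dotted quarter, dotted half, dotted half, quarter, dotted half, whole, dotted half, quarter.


Beat values:
  dotted quarter = 1.5 beats
  dotted half = 3 beats
  dotted half = 3 beats
  quarter = 1 beat
  dotted half = 3 beats
  whole = 4 beats
  dotted half = 3 beats
  quarter = 1 beat
Sum = 1.5 + 3 + 3 + 1 + 3 + 4 + 3 + 1
= 19.5 beats


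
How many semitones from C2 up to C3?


Solution.
Absolute semitone position = octave×12 + chromatic position
C2: 2×12 + 0 = 24
C3: 3×12 + 0 = 36
Difference = 36 - 24 = 12
= 12 semitones
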